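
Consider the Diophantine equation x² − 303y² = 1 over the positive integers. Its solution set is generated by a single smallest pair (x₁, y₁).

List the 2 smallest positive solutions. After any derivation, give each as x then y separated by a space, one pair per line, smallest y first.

2524 145
12741151 731960

[17; 2,2,5,2,2,34] for √303; ℓ=6 ⇒ convergent index 5
i=0: a=17 ⇒ p=17, q=1
i=1: a=2 ⇒ p=35, q=2
i=2: a=2 ⇒ p=87, q=5
…
i=4: a=2 ⇒ p=1027, q=59
i=5: a=2 ⇒ p=2524, q=145
(x₁, y₁) = (2524, 145);  2524² − 303·145² = 1 ✓
n=2: (2524,145)∘(2524,145) = (2524·2524+303·145·145, 2524·145+145·2524) = (12741151,731960)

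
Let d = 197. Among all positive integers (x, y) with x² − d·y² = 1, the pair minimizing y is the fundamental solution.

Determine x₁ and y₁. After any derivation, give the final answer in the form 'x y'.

[14; 28] for √197; ℓ=1 ⇒ convergent index 1
k=0  a_k=14  p_k/q_k = 14/1
k=1  a_k=28  p_k/q_k = 393/28
(x₁, y₁) = (393, 28);  393² − 197·28² = 1 ✓

393 28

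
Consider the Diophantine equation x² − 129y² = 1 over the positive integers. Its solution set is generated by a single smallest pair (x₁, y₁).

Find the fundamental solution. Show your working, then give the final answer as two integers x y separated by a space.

√129 = [11; 2,1,3,1,6,1,3,1,2,22, …], period ℓ=10 (even) → k=9
a_0=11:  p_0=11·1+0=11,  q_0=11·0+1=1
a_1=2:  p_1=2·11+1=23,  q_1=2·1+0=2
a_2=1:  p_2=1·23+11=34,  q_2=1·2+1=3
…
a_4=1:  p_4=1·125+34=159,  q_4=1·11+3=14
a_5=6:  p_5=6·159+125=1079,  q_5=6·14+11=95
a_6=1:  p_6=1·1079+159=1238,  q_6=1·95+14=109
…
a_8=1:  p_8=1·4793+1238=6031,  q_8=1·422+109=531
a_9=2:  p_9=2·6031+4793=16855,  q_9=2·531+422=1484
(x₁, y₁) = (16855, 1484);  16855² − 129·1484² = 1 ✓

16855 1484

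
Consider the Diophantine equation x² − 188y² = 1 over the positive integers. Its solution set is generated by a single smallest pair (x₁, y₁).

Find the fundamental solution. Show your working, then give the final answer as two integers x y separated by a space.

4607 336

[13; 1,2,2,6,2,2,1,26] for √188; ℓ=8 ⇒ convergent index 7
a_0=13:  p_0=13·1+0=13,  q_0=13·0+1=1
a_1=1:  p_1=1·13+1=14,  q_1=1·1+0=1
a_2=2:  p_2=2·14+13=41,  q_2=2·1+1=3
a_3=2:  p_3=2·41+14=96,  q_3=2·3+1=7
a_4=6:  p_4=6·96+41=617,  q_4=6·7+3=45
a_5=2:  p_5=2·617+96=1330,  q_5=2·45+7=97
a_6=2:  p_6=2·1330+617=3277,  q_6=2·97+45=239
a_7=1:  p_7=1·3277+1330=4607,  q_7=1·239+97=336
→ (4607, 336).  Check: 4607²=21224449, 188·336²=21224448, difference 1.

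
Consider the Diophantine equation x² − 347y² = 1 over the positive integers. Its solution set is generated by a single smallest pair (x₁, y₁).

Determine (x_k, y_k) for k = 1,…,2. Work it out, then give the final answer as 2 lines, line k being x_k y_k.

641602 34443
823306252807 44197395372

d=347: √d = [18; 1,1,1,2,4,…,1,1,36] (ℓ=14, even), read p_13/q_13
k=0  a_k=18  p_k/q_k = 18/1
…
k=2  a_k=1  p_k/q_k = 37/2
k=3  a_k=1  p_k/q_k = 56/3
…
k=5  a_k=4  p_k/q_k = 652/35
k=6  a_k=1  p_k/q_k = 801/43
…
k=9  a_k=4  p_k/q_k = 74549/4002
k=10  a_k=2  p_k/q_k = 164168/8813
…
k=12  a_k=1  p_k/q_k = 402885/21628
k=13  a_k=1  p_k/q_k = 641602/34443
fundamental: x₁=641602, y₁=34443  (since 411653126404 − 347·1186320249 = 1)
n=2: (641602,34443)∘(641602,34443) = (641602·641602+347·34443·34443, 641602·34443+34443·641602) = (823306252807,44197395372)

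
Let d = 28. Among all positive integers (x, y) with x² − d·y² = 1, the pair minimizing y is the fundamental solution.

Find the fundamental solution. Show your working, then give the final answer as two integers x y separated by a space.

127 24

√28 → a₀=5, period (3,2,3,10); ℓ=4 even so k=3
i=0: a=5 ⇒ p=5, q=1
…
i=2: a=2 ⇒ p=37, q=7
i=3: a=3 ⇒ p=127, q=24
fundamental: x₁=127, y₁=24  (since 16129 − 28·576 = 1)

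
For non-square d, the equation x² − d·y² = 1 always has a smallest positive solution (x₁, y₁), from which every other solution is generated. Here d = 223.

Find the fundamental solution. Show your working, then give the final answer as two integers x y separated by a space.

224 15

√223 → a₀=14, period (1,13,1,28); ℓ=4 even so k=3
a_0=14:  p_0=14·1+0=14,  q_0=14·0+1=1
a_1=1:  p_1=1·14+1=15,  q_1=1·1+0=1
a_2=13:  p_2=13·15+14=209,  q_2=13·1+1=14
a_3=1:  p_3=1·209+15=224,  q_3=1·14+1=15
(x₁, y₁) = (224, 15);  224² − 223·15² = 1 ✓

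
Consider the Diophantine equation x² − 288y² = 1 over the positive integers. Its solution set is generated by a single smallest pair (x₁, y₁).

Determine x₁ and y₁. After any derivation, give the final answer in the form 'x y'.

[16; 1,32] for √288; ℓ=2 ⇒ convergent index 1
step 0: (16, 1)  from 16·(1,0) + (0,1)
step 1: (17, 1)  from 1·(16,1) + (1,0)
(x₁, y₁) = (17, 1);  17² − 288·1² = 1 ✓

17 1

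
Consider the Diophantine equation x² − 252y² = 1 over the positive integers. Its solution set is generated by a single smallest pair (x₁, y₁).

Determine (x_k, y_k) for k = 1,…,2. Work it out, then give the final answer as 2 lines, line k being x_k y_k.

127 8
32257 2032

[15; 1,6,1,30] for √252; ℓ=4 ⇒ convergent index 3
a_0=15:  p_0=15·1+0=15,  q_0=15·0+1=1
a_1=1:  p_1=1·15+1=16,  q_1=1·1+0=1
a_2=6:  p_2=6·16+15=111,  q_2=6·1+1=7
a_3=1:  p_3=1·111+16=127,  q_3=1·7+1=8
→ (127, 8).  Check: 127²=16129, 252·8²=16128, difference 1.
k=2:  x_2 = 127·127+252·8·8 = 32257,  y_2 = 127·8+8·127 = 2032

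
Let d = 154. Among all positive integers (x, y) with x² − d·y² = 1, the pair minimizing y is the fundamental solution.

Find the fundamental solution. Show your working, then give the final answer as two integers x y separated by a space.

21295 1716

√154 = [12; 2,2,3,1,2,1,3,2,2,24, …], period ℓ=10 (even) → k=9
k=0  a_k=12  p_k/q_k = 12/1
k=1  a_k=2  p_k/q_k = 25/2
…
k=7  a_k=3  p_k/q_k = 3847/310
k=8  a_k=2  p_k/q_k = 8724/703
k=9  a_k=2  p_k/q_k = 21295/1716
fundamental: x₁=21295, y₁=1716  (since 453477025 − 154·2944656 = 1)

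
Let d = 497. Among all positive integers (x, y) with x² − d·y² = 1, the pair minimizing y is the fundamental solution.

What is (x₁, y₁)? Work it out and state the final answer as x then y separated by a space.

1201887 53912

[22; 3,2,2,5,6,5,2,2,3,44] for √497; ℓ=10 ⇒ convergent index 9
a_0=22:  p_0=22·1+0=22,  q_0=22·0+1=1
a_1=3:  p_1=3·22+1=67,  q_1=3·1+0=3
…
a_3=2:  p_3=2·156+67=379,  q_3=2·7+3=17
a_4=5:  p_4=5·379+156=2051,  q_4=5·17+7=92
a_5=6:  p_5=6·2051+379=12685,  q_5=6·92+17=569
a_6=5:  p_6=5·12685+2051=65476,  q_6=5·569+92=2937
a_7=2:  p_7=2·65476+12685=143637,  q_7=2·2937+569=6443
a_8=2:  p_8=2·143637+65476=352750,  q_8=2·6443+2937=15823
a_9=3:  p_9=3·352750+143637=1201887,  q_9=3·15823+6443=53912
(x₁, y₁) = (1201887, 53912);  1201887² − 497·53912² = 1 ✓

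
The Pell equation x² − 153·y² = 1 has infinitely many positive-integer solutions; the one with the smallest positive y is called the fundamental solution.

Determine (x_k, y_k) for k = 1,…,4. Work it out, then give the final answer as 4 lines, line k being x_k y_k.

2177 176
9478657 766304
41270070401 3336487440
179689877047297 14527065547456

[12; 2,1,2,2,2,1,2,24] for √153; ℓ=8 ⇒ convergent index 7
i=0: a=12 ⇒ p=12, q=1
i=1: a=2 ⇒ p=25, q=2
…
i=3: a=2 ⇒ p=99, q=8
…
i=6: a=1 ⇒ p=804, q=65
i=7: a=2 ⇒ p=2177, q=176
→ (2177, 176).  Check: 2177²=4739329, 153·176²=4739328, difference 1.
(2177+176√153)^2 = 9478657 + 766304√153
(2177+176√153)^3 = 41270070401 + 3336487440√153
(2177+176√153)^4 = 179689877047297 + 14527065547456√153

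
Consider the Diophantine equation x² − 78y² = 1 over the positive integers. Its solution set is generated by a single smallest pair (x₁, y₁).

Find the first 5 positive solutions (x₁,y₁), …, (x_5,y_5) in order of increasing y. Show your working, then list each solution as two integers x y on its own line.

53 6
5617 636
595349 67410
63101377 7144824
6688150613 757283934

√78 = [8; 1,4,1,16, …], period ℓ=4 (even) → k=3
i=0: a=8 ⇒ p=8, q=1
i=1: a=1 ⇒ p=9, q=1
i=2: a=4 ⇒ p=44, q=5
i=3: a=1 ⇒ p=53, q=6
fundamental: x₁=53, y₁=6  (since 2809 − 78·36 = 1)
k=2:  x_2 = 53·53+78·6·6 = 5617,  y_2 = 53·6+6·53 = 636
k=3:  x_3 = 53·5617+78·6·636 = 595349,  y_3 = 53·636+6·5617 = 67410
k=4:  x_4 = 53·595349+78·6·67410 = 63101377,  y_4 = 53·67410+6·595349 = 7144824
k=5:  x_5 = 53·63101377+78·6·7144824 = 6688150613,  y_5 = 53·7144824+6·63101377 = 757283934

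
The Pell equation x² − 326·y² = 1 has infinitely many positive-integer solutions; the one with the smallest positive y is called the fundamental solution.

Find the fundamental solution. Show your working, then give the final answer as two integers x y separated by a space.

325 18

[18; 18,36] for √326; ℓ=2 ⇒ convergent index 1
a_0=18:  p_0=18·1+0=18,  q_0=18·0+1=1
a_1=18:  p_1=18·18+1=325,  q_1=18·1+0=18
→ (325, 18).  Check: 325²=105625, 326·18²=105624, difference 1.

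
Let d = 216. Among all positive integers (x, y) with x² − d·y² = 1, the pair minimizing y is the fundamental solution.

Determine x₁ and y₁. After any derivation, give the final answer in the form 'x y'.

485 33

√216 → a₀=14, period (1,2,3,2,1,28); ℓ=6 even so k=5
k=0  a_k=14  p_k/q_k = 14/1
k=1  a_k=1  p_k/q_k = 15/1
k=2  a_k=2  p_k/q_k = 44/3
…
k=4  a_k=2  p_k/q_k = 338/23
k=5  a_k=1  p_k/q_k = 485/33
fundamental: x₁=485, y₁=33  (since 235225 − 216·1089 = 1)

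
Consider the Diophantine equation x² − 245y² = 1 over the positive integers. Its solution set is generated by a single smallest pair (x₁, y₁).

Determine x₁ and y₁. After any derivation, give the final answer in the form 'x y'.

51841 3312

[15; 1,1,1,7,6,7,1,1,1,30] for √245; ℓ=10 ⇒ convergent index 9
a_0=15:  p_0=15·1+0=15,  q_0=15·0+1=1
a_1=1:  p_1=1·15+1=16,  q_1=1·1+0=1
a_2=1:  p_2=1·16+15=31,  q_2=1·1+1=2
…
a_6=7:  p_6=7·2207+360=15809,  q_6=7·141+23=1010
…
a_8=1:  p_8=1·18016+15809=33825,  q_8=1·1151+1010=2161
a_9=1:  p_9=1·33825+18016=51841,  q_9=1·2161+1151=3312
→ (51841, 3312).  Check: 51841²=2687489281, 245·3312²=2687489280, difference 1.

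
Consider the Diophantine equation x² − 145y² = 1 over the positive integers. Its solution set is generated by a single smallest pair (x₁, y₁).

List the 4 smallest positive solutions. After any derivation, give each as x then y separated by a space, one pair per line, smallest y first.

√145 = [12; 24, …], period ℓ=1 (odd) → k=1
i=0: a=12 ⇒ p=12, q=1
i=1: a=24 ⇒ p=289, q=24
(x₁, y₁) = (289, 24);  289² − 145·24² = 1 ✓
(x_2, y_2) = (289·289 + 145·24·24, 289·24 + 24·289) = (167041, 13872)
(x_3, y_3) = (289·167041 + 145·24·13872, 289·13872 + 24·167041) = (96549409, 8017992)
(x_4, y_4) = (289·96549409 + 145·24·8017992, 289·8017992 + 24·96549409) = (55805391361, 4634385504)

289 24
167041 13872
96549409 8017992
55805391361 4634385504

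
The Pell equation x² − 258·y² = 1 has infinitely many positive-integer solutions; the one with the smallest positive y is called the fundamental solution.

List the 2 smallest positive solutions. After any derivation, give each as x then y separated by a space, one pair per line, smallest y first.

√258 → a₀=16, period (16,32); ℓ=2 even so k=1
k=0  a_k=16  p_k/q_k = 16/1
k=1  a_k=16  p_k/q_k = 257/16
→ (257, 16).  Check: 257²=66049, 258·16²=66048, difference 1.
(x_2, y_2) = (257·257 + 258·16·16, 257·16 + 16·257) = (132097, 8224)

257 16
132097 8224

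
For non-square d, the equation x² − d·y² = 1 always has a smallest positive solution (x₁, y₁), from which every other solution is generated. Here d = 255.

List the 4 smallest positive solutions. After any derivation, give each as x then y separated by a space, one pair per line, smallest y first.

d=255: √d = [15; 1,30] (ℓ=2, even), read p_1/q_1
k=0  a_k=15  p_k/q_k = 15/1
k=1  a_k=1  p_k/q_k = 16/1
(x₁, y₁) = (16, 1);  16² − 255·1² = 1 ✓
k=2:  x_2 = 16·16+255·1·1 = 511,  y_2 = 16·1+1·16 = 32
k=3:  x_3 = 16·511+255·1·32 = 16336,  y_3 = 16·32+1·511 = 1023
k=4:  x_4 = 16·16336+255·1·1023 = 522241,  y_4 = 16·1023+1·16336 = 32704

16 1
511 32
16336 1023
522241 32704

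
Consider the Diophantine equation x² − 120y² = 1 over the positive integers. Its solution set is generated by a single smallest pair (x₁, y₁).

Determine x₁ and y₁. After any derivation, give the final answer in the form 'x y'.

[10; 1,20] for √120; ℓ=2 ⇒ convergent index 1
a_0=10:  p_0=10·1+0=10,  q_0=10·0+1=1
a_1=1:  p_1=1·10+1=11,  q_1=1·1+0=1
→ (11, 1).  Check: 11²=121, 120·1²=120, difference 1.

11 1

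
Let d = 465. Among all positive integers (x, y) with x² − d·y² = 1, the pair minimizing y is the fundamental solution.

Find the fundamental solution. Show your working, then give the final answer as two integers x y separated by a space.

√465 = [21; 1,1,3,2,2,2,3,1,1,42, …], period ℓ=10 (even) → k=9
i=0: a=21 ⇒ p=21, q=1
i=1: a=1 ⇒ p=22, q=1
i=2: a=1 ⇒ p=43, q=2
i=3: a=3 ⇒ p=151, q=7
…
i=5: a=2 ⇒ p=841, q=39
i=6: a=2 ⇒ p=2027, q=94
i=7: a=3 ⇒ p=6922, q=321
i=8: a=1 ⇒ p=8949, q=415
i=9: a=1 ⇒ p=15871, q=736
fundamental: x₁=15871, y₁=736  (since 251888641 − 465·541696 = 1)

15871 736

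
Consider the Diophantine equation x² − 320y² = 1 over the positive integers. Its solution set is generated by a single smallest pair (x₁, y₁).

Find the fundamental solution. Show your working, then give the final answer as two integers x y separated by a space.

√320 = [17; 1,7,1,34, …], period ℓ=4 (even) → k=3
i=0: a=17 ⇒ p=17, q=1
i=1: a=1 ⇒ p=18, q=1
i=2: a=7 ⇒ p=143, q=8
i=3: a=1 ⇒ p=161, q=9
(x₁, y₁) = (161, 9);  161² − 320·9² = 1 ✓

161 9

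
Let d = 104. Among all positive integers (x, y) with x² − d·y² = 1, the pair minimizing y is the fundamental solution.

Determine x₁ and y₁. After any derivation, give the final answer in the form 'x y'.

√104 → a₀=10, period (5,20); ℓ=2 even so k=1
i=0: a=10 ⇒ p=10, q=1
i=1: a=5 ⇒ p=51, q=5
fundamental: x₁=51, y₁=5  (since 2601 − 104·25 = 1)

51 5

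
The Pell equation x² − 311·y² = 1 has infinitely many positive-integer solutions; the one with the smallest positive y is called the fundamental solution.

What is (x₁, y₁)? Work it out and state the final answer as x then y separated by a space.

√311 → a₀=17, period (1,1,1,2,1,…,1,1,34); ℓ=16 even so k=15
a_0=17:  p_0=17·1+0=17,  q_0=17·0+1=1
…
a_11=1:  p_11=1·1376656+217583=1594239,  q_11=1·78063+12338=90401
…
a_14=1:  p_14=1·6159373+4565134=10724507,  q_14=1·349266+258865=608131
a_15=1:  p_15=1·10724507+6159373=16883880,  q_15=1·608131+349266=957397
→ (16883880, 957397).  Check: 16883880²=285065403854400, 311·957397²=285065403854399, difference 1.

16883880 957397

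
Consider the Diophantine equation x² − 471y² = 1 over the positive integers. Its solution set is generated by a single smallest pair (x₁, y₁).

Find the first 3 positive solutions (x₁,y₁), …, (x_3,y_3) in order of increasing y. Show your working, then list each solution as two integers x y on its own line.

7838695 361188
122890278606049 5662485139320
1926598824915678693415 88772987898323613612

[21; 1,2,2,1,3,…,2,1,42] for √471; ℓ=14 ⇒ convergent index 13
a_0=21:  p_0=21·1+0=21,  q_0=21·0+1=1
a_1=1:  p_1=1·21+1=22,  q_1=1·1+0=1
a_2=2:  p_2=2·22+21=65,  q_2=2·1+1=3
a_3=2:  p_3=2·65+22=152,  q_3=2·3+1=7
a_4=1:  p_4=1·152+65=217,  q_4=1·7+3=10
a_5=3:  p_5=3·217+152=803,  q_5=3·10+7=37
a_6=4:  p_6=4·803+217=3429,  q_6=4·37+10=158
a_7=14:  p_7=14·3429+803=48809,  q_7=14·158+37=2249
…
a_9=3:  p_9=3·198665+48809=644804,  q_9=3·9154+2249=29711
a_10=1:  p_10=1·644804+198665=843469,  q_10=1·29711+9154=38865
a_11=2:  p_11=2·843469+644804=2331742,  q_11=2·38865+29711=107441
a_12=2:  p_12=2·2331742+843469=5506953,  q_12=2·107441+38865=253747
a_13=1:  p_13=1·5506953+2331742=7838695,  q_13=1·253747+107441=361188
(x₁, y₁) = (7838695, 361188);  7838695² − 471·361188² = 1 ✓
k=2:  x_2 = 7838695·7838695+471·361188·361188 = 122890278606049,  y_2 = 7838695·361188+361188·7838695 = 5662485139320
k=3:  x_3 = 7838695·122890278606049+471·361188·5662485139320 = 1926598824915678693415,  y_3 = 7838695·5662485139320+361188·122890278606049 = 88772987898323613612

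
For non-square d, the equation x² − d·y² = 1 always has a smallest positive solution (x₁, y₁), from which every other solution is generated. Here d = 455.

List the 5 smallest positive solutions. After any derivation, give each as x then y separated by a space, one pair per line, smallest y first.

d=455: √d = [21; 3,42] (ℓ=2, even), read p_1/q_1
i=0: a=21 ⇒ p=21, q=1
i=1: a=3 ⇒ p=64, q=3
fundamental: x₁=64, y₁=3  (since 4096 − 455·9 = 1)
(x_2, y_2) = (64·64 + 455·3·3, 64·3 + 3·64) = (8191, 384)
(x_3, y_3) = (64·8191 + 455·3·384, 64·384 + 3·8191) = (1048384, 49149)
(x_4, y_4) = (64·1048384 + 455·3·49149, 64·49149 + 3·1048384) = (134184961, 6290688)
(x_5, y_5) = (64·134184961 + 455·3·6290688, 64·6290688 + 3·134184961) = (17174626624, 805158915)

64 3
8191 384
1048384 49149
134184961 6290688
17174626624 805158915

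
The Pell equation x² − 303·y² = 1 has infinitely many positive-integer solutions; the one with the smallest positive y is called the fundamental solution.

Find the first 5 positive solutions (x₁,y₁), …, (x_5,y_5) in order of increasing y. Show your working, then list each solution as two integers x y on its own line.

2524 145
12741151 731960
64317327724 3694933935
324673857609601 18652025771920
1638953568895938124 94155422401718225

√303 = [17; 2,2,5,2,2,34, …], period ℓ=6 (even) → k=5
step 0: (17, 1)  from 17·(1,0) + (0,1)
step 1: (35, 2)  from 2·(17,1) + (1,0)
…
step 3: (470, 27)  from 5·(87,5) + (35,2)
step 4: (1027, 59)  from 2·(470,27) + (87,5)
step 5: (2524, 145)  from 2·(1027,59) + (470,27)
(x₁, y₁) = (2524, 145);  2524² − 303·145² = 1 ✓
(x_2, y_2) = (2524·2524 + 303·145·145, 2524·145 + 145·2524) = (12741151, 731960)
(x_3, y_3) = (2524·12741151 + 303·145·731960, 2524·731960 + 145·12741151) = (64317327724, 3694933935)
(x_4, y_4) = (2524·64317327724 + 303·145·3694933935, 2524·3694933935 + 145·64317327724) = (324673857609601, 18652025771920)
(x_5, y_5) = (2524·324673857609601 + 303·145·18652025771920, 2524·18652025771920 + 145·324673857609601) = (1638953568895938124, 94155422401718225)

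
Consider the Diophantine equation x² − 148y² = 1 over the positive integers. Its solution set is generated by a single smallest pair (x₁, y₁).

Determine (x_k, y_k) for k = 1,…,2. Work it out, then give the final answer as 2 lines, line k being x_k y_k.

√148 → a₀=12, period (6,24); ℓ=2 even so k=1
step 0: (12, 1)  from 12·(1,0) + (0,1)
step 1: (73, 6)  from 6·(12,1) + (1,0)
fundamental: x₁=73, y₁=6  (since 5329 − 148·36 = 1)
k=2:  x_2 = 73·73+148·6·6 = 10657,  y_2 = 73·6+6·73 = 876

73 6
10657 876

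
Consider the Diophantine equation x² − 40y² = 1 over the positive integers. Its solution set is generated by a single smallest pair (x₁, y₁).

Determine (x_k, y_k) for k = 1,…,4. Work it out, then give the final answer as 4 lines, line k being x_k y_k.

19 3
721 114
27379 4329
1039681 164388

√40 = [6; 3,12, …], period ℓ=2 (even) → k=1
step 0: (6, 1)  from 6·(1,0) + (0,1)
step 1: (19, 3)  from 3·(6,1) + (1,0)
fundamental: x₁=19, y₁=3  (since 361 − 40·9 = 1)
(19+3√40)^2 = 721 + 114√40
(19+3√40)^3 = 27379 + 4329√40
(19+3√40)^4 = 1039681 + 164388√40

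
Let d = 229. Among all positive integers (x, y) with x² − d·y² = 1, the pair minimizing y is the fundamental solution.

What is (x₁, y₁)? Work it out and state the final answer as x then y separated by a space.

√229 → a₀=15, period (7,1,1,7,30); ℓ=5 odd so k=9
k=0  a_k=15  p_k/q_k = 15/1
…
k=2  a_k=1  p_k/q_k = 121/8
…
k=4  a_k=7  p_k/q_k = 1710/113
k=5  a_k=30  p_k/q_k = 51527/3405
k=6  a_k=7  p_k/q_k = 362399/23948
k=7  a_k=1  p_k/q_k = 413926/27353
k=8  a_k=1  p_k/q_k = 776325/51301
k=9  a_k=7  p_k/q_k = 5848201/386460
fundamental: x₁=5848201, y₁=386460  (since 34201454936401 − 229·149351331600 = 1)

5848201 386460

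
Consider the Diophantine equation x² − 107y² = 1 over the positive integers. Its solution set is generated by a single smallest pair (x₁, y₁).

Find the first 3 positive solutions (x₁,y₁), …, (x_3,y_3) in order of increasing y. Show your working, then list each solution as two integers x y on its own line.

962 93
1850887 178932
3561105626 344265075

√107 → a₀=10, period (2,1,9,1,2,20); ℓ=6 even so k=5
k=0  a_k=10  p_k/q_k = 10/1
…
k=2  a_k=1  p_k/q_k = 31/3
k=3  a_k=9  p_k/q_k = 300/29
k=4  a_k=1  p_k/q_k = 331/32
k=5  a_k=2  p_k/q_k = 962/93
(x₁, y₁) = (962, 93);  962² − 107·93² = 1 ✓
k=2:  x_2 = 962·962+107·93·93 = 1850887,  y_2 = 962·93+93·962 = 178932
k=3:  x_3 = 962·1850887+107·93·178932 = 3561105626,  y_3 = 962·178932+93·1850887 = 344265075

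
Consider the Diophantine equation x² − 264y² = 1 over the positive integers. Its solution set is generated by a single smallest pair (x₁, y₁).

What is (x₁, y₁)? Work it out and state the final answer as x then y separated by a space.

65 4

[16; 4,32] for √264; ℓ=2 ⇒ convergent index 1
step 0: (16, 1)  from 16·(1,0) + (0,1)
step 1: (65, 4)  from 4·(16,1) + (1,0)
fundamental: x₁=65, y₁=4  (since 4225 − 264·16 = 1)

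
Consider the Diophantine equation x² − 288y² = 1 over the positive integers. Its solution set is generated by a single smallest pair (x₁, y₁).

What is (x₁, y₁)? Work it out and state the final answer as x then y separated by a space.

d=288: √d = [16; 1,32] (ℓ=2, even), read p_1/q_1
a_0=16:  p_0=16·1+0=16,  q_0=16·0+1=1
a_1=1:  p_1=1·16+1=17,  q_1=1·1+0=1
(x₁, y₁) = (17, 1);  17² − 288·1² = 1 ✓

17 1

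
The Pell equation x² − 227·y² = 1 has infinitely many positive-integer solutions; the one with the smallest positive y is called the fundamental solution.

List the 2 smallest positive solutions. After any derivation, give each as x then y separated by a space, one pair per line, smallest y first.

226 15
102151 6780

√227 = [15; 15,30, …], period ℓ=2 (even) → k=1
step 0: (15, 1)  from 15·(1,0) + (0,1)
step 1: (226, 15)  from 15·(15,1) + (1,0)
→ (226, 15).  Check: 226²=51076, 227·15²=51075, difference 1.
(226+15√227)^2 = 102151 + 6780√227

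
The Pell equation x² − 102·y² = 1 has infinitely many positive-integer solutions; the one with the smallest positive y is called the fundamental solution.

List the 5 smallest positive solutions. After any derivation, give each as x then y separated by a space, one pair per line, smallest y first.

[10; 10,20] for √102; ℓ=2 ⇒ convergent index 1
i=0: a=10 ⇒ p=10, q=1
i=1: a=10 ⇒ p=101, q=10
(x₁, y₁) = (101, 10);  101² − 102·10² = 1 ✓
(101+10√102)^2 = 20401 + 2020√102
(101+10√102)^3 = 4120901 + 408030√102
(101+10√102)^4 = 832401601 + 82420040√102
(101+10√102)^5 = 168141002501 + 16648440050√102

101 10
20401 2020
4120901 408030
832401601 82420040
168141002501 16648440050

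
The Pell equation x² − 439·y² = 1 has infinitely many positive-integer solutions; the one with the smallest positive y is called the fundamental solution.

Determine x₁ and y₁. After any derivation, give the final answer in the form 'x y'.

440 21

[20; 1,19,1,40] for √439; ℓ=4 ⇒ convergent index 3
k=0  a_k=20  p_k/q_k = 20/1
k=1  a_k=1  p_k/q_k = 21/1
k=2  a_k=19  p_k/q_k = 419/20
k=3  a_k=1  p_k/q_k = 440/21
fundamental: x₁=440, y₁=21  (since 193600 − 439·441 = 1)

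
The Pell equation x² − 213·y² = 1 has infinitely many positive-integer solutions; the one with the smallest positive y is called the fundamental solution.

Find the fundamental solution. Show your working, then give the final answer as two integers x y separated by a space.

[14; 1,1,2,6,1,8,1,6,2,1,1,28] for √213; ℓ=12 ⇒ convergent index 11
a_0=14:  p_0=14·1+0=14,  q_0=14·0+1=1
…
a_2=1:  p_2=1·15+14=29,  q_2=1·1+1=2
…
a_5=1:  p_5=1·467+73=540,  q_5=1·32+5=37
a_6=8:  p_6=8·540+467=4787,  q_6=8·37+32=328
a_7=1:  p_7=1·4787+540=5327,  q_7=1·328+37=365
…
a_9=2:  p_9=2·36749+5327=78825,  q_9=2·2518+365=5401
a_10=1:  p_10=1·78825+36749=115574,  q_10=1·5401+2518=7919
a_11=1:  p_11=1·115574+78825=194399,  q_11=1·7919+5401=13320
(x₁, y₁) = (194399, 13320);  194399² − 213·13320² = 1 ✓

194399 13320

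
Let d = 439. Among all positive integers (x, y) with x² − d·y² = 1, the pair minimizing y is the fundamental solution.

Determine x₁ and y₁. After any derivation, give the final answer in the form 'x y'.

440 21

d=439: √d = [20; 1,19,1,40] (ℓ=4, even), read p_3/q_3
step 0: (20, 1)  from 20·(1,0) + (0,1)
step 1: (21, 1)  from 1·(20,1) + (1,0)
step 2: (419, 20)  from 19·(21,1) + (20,1)
step 3: (440, 21)  from 1·(419,20) + (21,1)
fundamental: x₁=440, y₁=21  (since 193600 − 439·441 = 1)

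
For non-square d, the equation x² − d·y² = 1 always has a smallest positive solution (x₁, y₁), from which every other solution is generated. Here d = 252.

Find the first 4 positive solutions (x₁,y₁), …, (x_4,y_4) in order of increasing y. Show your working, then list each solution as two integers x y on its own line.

127 8
32257 2032
8193151 516120
2081028097 131092448

√252 → a₀=15, period (1,6,1,30); ℓ=4 even so k=3
a_0=15:  p_0=15·1+0=15,  q_0=15·0+1=1
…
a_2=6:  p_2=6·16+15=111,  q_2=6·1+1=7
a_3=1:  p_3=1·111+16=127,  q_3=1·7+1=8
(x₁, y₁) = (127, 8);  127² − 252·8² = 1 ✓
k=2:  x_2 = 127·127+252·8·8 = 32257,  y_2 = 127·8+8·127 = 2032
k=3:  x_3 = 127·32257+252·8·2032 = 8193151,  y_3 = 127·2032+8·32257 = 516120
k=4:  x_4 = 127·8193151+252·8·516120 = 2081028097,  y_4 = 127·516120+8·8193151 = 131092448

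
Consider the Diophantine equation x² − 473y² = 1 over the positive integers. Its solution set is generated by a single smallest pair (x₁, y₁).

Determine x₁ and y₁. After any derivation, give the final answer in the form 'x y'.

√473 → a₀=21, period (1,2,1,42); ℓ=4 even so k=3
step 0: (21, 1)  from 21·(1,0) + (0,1)
step 1: (22, 1)  from 1·(21,1) + (1,0)
step 2: (65, 3)  from 2·(22,1) + (21,1)
step 3: (87, 4)  from 1·(65,3) + (22,1)
fundamental: x₁=87, y₁=4  (since 7569 − 473·16 = 1)

87 4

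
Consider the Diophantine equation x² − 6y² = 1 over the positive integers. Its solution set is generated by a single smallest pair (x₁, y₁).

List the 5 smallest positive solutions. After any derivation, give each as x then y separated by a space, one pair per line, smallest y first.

d=6: √d = [2; 2,4] (ℓ=2, even), read p_1/q_1
i=0: a=2 ⇒ p=2, q=1
i=1: a=2 ⇒ p=5, q=2
(x₁, y₁) = (5, 2);  5² − 6·2² = 1 ✓
(5+2√6)^2 = 49 + 20√6
(5+2√6)^3 = 485 + 198√6
(5+2√6)^4 = 4801 + 1960√6
(5+2√6)^5 = 47525 + 19402√6

5 2
49 20
485 198
4801 1960
47525 19402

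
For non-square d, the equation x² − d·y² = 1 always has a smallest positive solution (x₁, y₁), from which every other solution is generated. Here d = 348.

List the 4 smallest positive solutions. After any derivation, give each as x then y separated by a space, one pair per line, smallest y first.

d=348: √d = [18; 1,1,1,8,1,1,1,36] (ℓ=8, even), read p_7/q_7
k=0  a_k=18  p_k/q_k = 18/1
k=1  a_k=1  p_k/q_k = 19/1
…
k=3  a_k=1  p_k/q_k = 56/3
k=4  a_k=8  p_k/q_k = 485/26
k=5  a_k=1  p_k/q_k = 541/29
k=6  a_k=1  p_k/q_k = 1026/55
k=7  a_k=1  p_k/q_k = 1567/84
fundamental: x₁=1567, y₁=84  (since 2455489 − 348·7056 = 1)
(x_2, y_2) = (1567·1567 + 348·84·84, 1567·84 + 84·1567) = (4910977, 263256)
(x_3, y_3) = (1567·4910977 + 348·84·263256, 1567·263256 + 84·4910977) = (15391000351, 825044220)
(x_4, y_4) = (1567·15391000351 + 348·84·825044220, 1567·825044220 + 84·15391000351) = (48235390189057, 2585688322224)

1567 84
4910977 263256
15391000351 825044220
48235390189057 2585688322224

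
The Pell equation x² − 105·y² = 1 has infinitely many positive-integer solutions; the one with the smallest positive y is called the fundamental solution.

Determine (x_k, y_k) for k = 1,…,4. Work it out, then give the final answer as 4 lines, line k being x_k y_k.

41 4
3361 328
275561 26892
22592641 2204816

d=105: √d = [10; 4,20] (ℓ=2, even), read p_1/q_1
a_0=10:  p_0=10·1+0=10,  q_0=10·0+1=1
a_1=4:  p_1=4·10+1=41,  q_1=4·1+0=4
fundamental: x₁=41, y₁=4  (since 1681 − 105·16 = 1)
(x_2, y_2) = (41·41 + 105·4·4, 41·4 + 4·41) = (3361, 328)
(x_3, y_3) = (41·3361 + 105·4·328, 41·328 + 4·3361) = (275561, 26892)
(x_4, y_4) = (41·275561 + 105·4·26892, 41·26892 + 4·275561) = (22592641, 2204816)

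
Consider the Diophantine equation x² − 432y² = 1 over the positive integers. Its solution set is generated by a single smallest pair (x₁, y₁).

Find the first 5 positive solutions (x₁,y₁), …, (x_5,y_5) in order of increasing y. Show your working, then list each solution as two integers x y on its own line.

d=432: √d = [20; 1,3,1,1,1,3,1,40] (ℓ=8, even), read p_7/q_7
step 0: (20, 1)  from 20·(1,0) + (0,1)
…
step 2: (83, 4)  from 3·(21,1) + (20,1)
step 3: (104, 5)  from 1·(83,4) + (21,1)
…
step 5: (291, 14)  from 1·(187,9) + (104,5)
step 6: (1060, 51)  from 3·(291,14) + (187,9)
step 7: (1351, 65)  from 1·(1060,51) + (291,14)
→ (1351, 65).  Check: 1351²=1825201, 432·65²=1825200, difference 1.
(1351+65√432)^2 = 3650401 + 175630√432
(1351+65√432)^3 = 9863382151 + 474552195√432
(1351+65√432)^4 = 26650854921601 + 1282239855260√432
(1351+65√432)^5 = 72010600134783751 + 3464611614360325√432

1351 65
3650401 175630
9863382151 474552195
26650854921601 1282239855260
72010600134783751 3464611614360325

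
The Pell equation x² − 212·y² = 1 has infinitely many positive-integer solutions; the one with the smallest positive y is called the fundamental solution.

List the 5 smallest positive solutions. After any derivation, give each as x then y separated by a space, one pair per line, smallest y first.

d=212: √d = [14; 1,1,3,1,1,…,1,1,28] (ℓ=14, even), read p_13/q_13
a_0=14:  p_0=14·1+0=14,  q_0=14·0+1=1
a_1=1:  p_1=1·14+1=15,  q_1=1·1+0=1
…
a_6=1:  p_6=1·233+131=364,  q_6=1·16+9=25
a_7=6:  p_7=6·364+233=2417,  q_7=6·25+16=166
a_8=1:  p_8=1·2417+364=2781,  q_8=1·166+25=191
a_9=1:  p_9=1·2781+2417=5198,  q_9=1·191+166=357
a_10=1:  p_10=1·5198+2781=7979,  q_10=1·357+191=548
a_11=3:  p_11=3·7979+5198=29135,  q_11=3·548+357=2001
a_12=1:  p_12=1·29135+7979=37114,  q_12=1·2001+548=2549
a_13=1:  p_13=1·37114+29135=66249,  q_13=1·2549+2001=4550
(x₁, y₁) = (66249, 4550);  66249² − 212·4550² = 1 ✓
(66249+4550√212)^2 = 8777860001 + 602865900√212
(66249+4550√212)^3 = 1163048894346249 + 79878526013650√212
(66249+4550√212)^4 = 154101652394311440001 + 10583744939153731800√212
(66249+4550√212)^5 = 20418160737778428282906249 + 1402325036868112630022750√212

66249 4550
8777860001 602865900
1163048894346249 79878526013650
154101652394311440001 10583744939153731800
20418160737778428282906249 1402325036868112630022750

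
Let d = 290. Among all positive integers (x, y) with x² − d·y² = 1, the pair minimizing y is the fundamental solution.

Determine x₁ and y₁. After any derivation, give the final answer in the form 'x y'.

579 34

[17; 34] for √290; ℓ=1 ⇒ convergent index 1
i=0: a=17 ⇒ p=17, q=1
i=1: a=34 ⇒ p=579, q=34
fundamental: x₁=579, y₁=34  (since 335241 − 290·1156 = 1)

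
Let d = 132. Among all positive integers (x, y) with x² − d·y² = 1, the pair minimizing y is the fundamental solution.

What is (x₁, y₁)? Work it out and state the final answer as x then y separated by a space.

23 2

√132 = [11; 2,22, …], period ℓ=2 (even) → k=1
k=0  a_k=11  p_k/q_k = 11/1
k=1  a_k=2  p_k/q_k = 23/2
(x₁, y₁) = (23, 2);  23² − 132·2² = 1 ✓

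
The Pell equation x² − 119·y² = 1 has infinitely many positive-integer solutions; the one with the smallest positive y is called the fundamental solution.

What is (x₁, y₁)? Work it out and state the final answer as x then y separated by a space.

d=119: √d = [10; 1,9,1,20] (ℓ=4, even), read p_3/q_3
i=0: a=10 ⇒ p=10, q=1
i=1: a=1 ⇒ p=11, q=1
i=2: a=9 ⇒ p=109, q=10
i=3: a=1 ⇒ p=120, q=11
→ (120, 11).  Check: 120²=14400, 119·11²=14399, difference 1.

120 11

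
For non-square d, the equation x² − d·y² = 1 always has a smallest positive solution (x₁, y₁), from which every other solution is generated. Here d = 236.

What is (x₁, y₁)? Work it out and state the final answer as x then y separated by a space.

561799 36570

d=236: √d = [15; 2,1,3,5,1,6,1,5,3,1,2,30] (ℓ=12, even), read p_11/q_11
step 0: (15, 1)  from 15·(1,0) + (0,1)
…
step 2: (46, 3)  from 1·(31,2) + (15,1)
step 3: (169, 11)  from 3·(46,3) + (31,2)
step 4: (891, 58)  from 5·(169,11) + (46,3)
step 5: (1060, 69)  from 1·(891,58) + (169,11)
step 6: (7251, 472)  from 6·(1060,69) + (891,58)
step 7: (8311, 541)  from 1·(7251,472) + (1060,69)
step 8: (48806, 3177)  from 5·(8311,541) + (7251,472)
step 9: (154729, 10072)  from 3·(48806,3177) + (8311,541)
step 10: (203535, 13249)  from 1·(154729,10072) + (48806,3177)
step 11: (561799, 36570)  from 2·(203535,13249) + (154729,10072)
fundamental: x₁=561799, y₁=36570  (since 315618116401 − 236·1337364900 = 1)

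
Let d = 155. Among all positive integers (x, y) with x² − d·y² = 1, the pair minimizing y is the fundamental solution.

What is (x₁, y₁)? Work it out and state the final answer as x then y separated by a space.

249 20

√155 → a₀=12, period (2,4,2,24); ℓ=4 even so k=3
step 0: (12, 1)  from 12·(1,0) + (0,1)
step 1: (25, 2)  from 2·(12,1) + (1,0)
step 2: (112, 9)  from 4·(25,2) + (12,1)
step 3: (249, 20)  from 2·(112,9) + (25,2)
(x₁, y₁) = (249, 20);  249² − 155·20² = 1 ✓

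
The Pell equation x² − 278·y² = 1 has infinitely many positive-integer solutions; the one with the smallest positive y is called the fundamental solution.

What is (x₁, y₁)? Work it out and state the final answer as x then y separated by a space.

2501 150

d=278: √d = [16; 1,2,16,2,1,32] (ℓ=6, even), read p_5/q_5
a_0=16:  p_0=16·1+0=16,  q_0=16·0+1=1
a_1=1:  p_1=1·16+1=17,  q_1=1·1+0=1
…
a_4=2:  p_4=2·817+50=1684,  q_4=2·49+3=101
a_5=1:  p_5=1·1684+817=2501,  q_5=1·101+49=150
→ (2501, 150).  Check: 2501²=6255001, 278·150²=6255000, difference 1.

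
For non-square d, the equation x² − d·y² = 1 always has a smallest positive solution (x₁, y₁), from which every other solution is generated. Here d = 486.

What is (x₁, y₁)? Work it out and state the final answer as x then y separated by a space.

485 22

d=486: √d = [22; 22,44] (ℓ=2, even), read p_1/q_1
step 0: (22, 1)  from 22·(1,0) + (0,1)
step 1: (485, 22)  from 22·(22,1) + (1,0)
→ (485, 22).  Check: 485²=235225, 486·22²=235224, difference 1.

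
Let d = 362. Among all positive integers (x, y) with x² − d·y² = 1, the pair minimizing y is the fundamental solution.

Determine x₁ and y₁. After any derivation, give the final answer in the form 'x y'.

d=362: √d = [19; 38] (ℓ=1, odd), read p_1/q_1
i=0: a=19 ⇒ p=19, q=1
i=1: a=38 ⇒ p=723, q=38
→ (723, 38).  Check: 723²=522729, 362·38²=522728, difference 1.

723 38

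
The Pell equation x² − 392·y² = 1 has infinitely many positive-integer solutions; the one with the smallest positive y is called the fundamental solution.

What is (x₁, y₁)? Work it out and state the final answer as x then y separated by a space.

99 5

d=392: √d = [19; 1,3,1,38] (ℓ=4, even), read p_3/q_3
a_0=19:  p_0=19·1+0=19,  q_0=19·0+1=1
…
a_2=3:  p_2=3·20+19=79,  q_2=3·1+1=4
a_3=1:  p_3=1·79+20=99,  q_3=1·4+1=5
→ (99, 5).  Check: 99²=9801, 392·5²=9800, difference 1.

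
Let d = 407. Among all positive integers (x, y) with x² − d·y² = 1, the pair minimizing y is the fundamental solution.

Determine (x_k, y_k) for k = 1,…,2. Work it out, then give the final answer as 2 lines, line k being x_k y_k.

√407 → a₀=20, period (5,1,2,1,5,40); ℓ=6 even so k=5
a_0=20:  p_0=20·1+0=20,  q_0=20·0+1=1
a_1=5:  p_1=5·20+1=101,  q_1=5·1+0=5
…
a_4=1:  p_4=1·343+121=464,  q_4=1·17+6=23
a_5=5:  p_5=5·464+343=2663,  q_5=5·23+17=132
fundamental: x₁=2663, y₁=132  (since 7091569 − 407·17424 = 1)
(x_2, y_2) = (2663·2663 + 407·132·132, 2663·132 + 132·2663) = (14183137, 703032)

2663 132
14183137 703032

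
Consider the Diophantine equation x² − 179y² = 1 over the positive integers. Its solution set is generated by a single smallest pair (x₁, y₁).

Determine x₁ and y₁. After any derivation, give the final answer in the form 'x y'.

4190210 313191

d=179: √d = [13; 2,1,1,1,3,…,1,2,26] (ℓ=14, even), read p_13/q_13
i=0: a=13 ⇒ p=13, q=1
i=1: a=2 ⇒ p=27, q=2
…
i=4: a=1 ⇒ p=107, q=8
i=5: a=3 ⇒ p=388, q=29
i=6: a=5 ⇒ p=2047, q=153
i=7: a=13 ⇒ p=26999, q=2018
…
i=10: a=1 ⇒ p=575167, q=42990
i=11: a=1 ⇒ p=1013292, q=75737
i=12: a=1 ⇒ p=1588459, q=118727
i=13: a=2 ⇒ p=4190210, q=313191
fundamental: x₁=4190210, y₁=313191  (since 17557859844100 − 179·98088602481 = 1)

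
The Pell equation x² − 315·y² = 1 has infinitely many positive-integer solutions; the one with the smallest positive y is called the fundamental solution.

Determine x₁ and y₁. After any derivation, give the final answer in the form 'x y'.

d=315: √d = [17; 1,2,1,34] (ℓ=4, even), read p_3/q_3
i=0: a=17 ⇒ p=17, q=1
…
i=2: a=2 ⇒ p=53, q=3
i=3: a=1 ⇒ p=71, q=4
(x₁, y₁) = (71, 4);  71² − 315·4² = 1 ✓

71 4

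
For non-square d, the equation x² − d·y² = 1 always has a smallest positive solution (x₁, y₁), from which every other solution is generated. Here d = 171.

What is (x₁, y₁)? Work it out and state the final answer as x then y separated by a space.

d=171: √d = [13; 13,26] (ℓ=2, even), read p_1/q_1
i=0: a=13 ⇒ p=13, q=1
i=1: a=13 ⇒ p=170, q=13
(x₁, y₁) = (170, 13);  170² − 171·13² = 1 ✓

170 13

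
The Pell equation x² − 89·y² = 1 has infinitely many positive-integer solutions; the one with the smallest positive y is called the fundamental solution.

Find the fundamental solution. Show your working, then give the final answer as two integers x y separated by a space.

[9; 2,3,3,2,18] for √89; ℓ=5 ⇒ convergent index 9
step 0: (9, 1)  from 9·(1,0) + (0,1)
step 1: (19, 2)  from 2·(9,1) + (1,0)
step 2: (66, 7)  from 3·(19,2) + (9,1)
step 3: (217, 23)  from 3·(66,7) + (19,2)
step 4: (500, 53)  from 2·(217,23) + (66,7)
step 5: (9217, 977)  from 18·(500,53) + (217,23)
…
step 7: (66019, 6998)  from 3·(18934,2007) + (9217,977)
step 8: (216991, 23001)  from 3·(66019,6998) + (18934,2007)
step 9: (500001, 53000)  from 2·(216991,23001) + (66019,6998)
(x₁, y₁) = (500001, 53000);  500001² − 89·53000² = 1 ✓

500001 53000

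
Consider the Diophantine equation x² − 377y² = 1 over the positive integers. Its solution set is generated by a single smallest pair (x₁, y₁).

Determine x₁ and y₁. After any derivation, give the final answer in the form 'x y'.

√377 → a₀=19, period (2,2,2,38); ℓ=4 even so k=3
k=0  a_k=19  p_k/q_k = 19/1
k=1  a_k=2  p_k/q_k = 39/2
k=2  a_k=2  p_k/q_k = 97/5
k=3  a_k=2  p_k/q_k = 233/12
(x₁, y₁) = (233, 12);  233² − 377·12² = 1 ✓

233 12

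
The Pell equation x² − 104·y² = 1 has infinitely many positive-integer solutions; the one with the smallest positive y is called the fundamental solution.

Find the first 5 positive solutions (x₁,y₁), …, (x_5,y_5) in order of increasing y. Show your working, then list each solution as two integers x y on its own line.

51 5
5201 510
530451 52015
54100801 5305020
5517751251 541060025

d=104: √d = [10; 5,20] (ℓ=2, even), read p_1/q_1
k=0  a_k=10  p_k/q_k = 10/1
k=1  a_k=5  p_k/q_k = 51/5
fundamental: x₁=51, y₁=5  (since 2601 − 104·25 = 1)
k=2:  x_2 = 51·51+104·5·5 = 5201,  y_2 = 51·5+5·51 = 510
k=3:  x_3 = 51·5201+104·5·510 = 530451,  y_3 = 51·510+5·5201 = 52015
k=4:  x_4 = 51·530451+104·5·52015 = 54100801,  y_4 = 51·52015+5·530451 = 5305020
k=5:  x_5 = 51·54100801+104·5·5305020 = 5517751251,  y_5 = 51·5305020+5·54100801 = 541060025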